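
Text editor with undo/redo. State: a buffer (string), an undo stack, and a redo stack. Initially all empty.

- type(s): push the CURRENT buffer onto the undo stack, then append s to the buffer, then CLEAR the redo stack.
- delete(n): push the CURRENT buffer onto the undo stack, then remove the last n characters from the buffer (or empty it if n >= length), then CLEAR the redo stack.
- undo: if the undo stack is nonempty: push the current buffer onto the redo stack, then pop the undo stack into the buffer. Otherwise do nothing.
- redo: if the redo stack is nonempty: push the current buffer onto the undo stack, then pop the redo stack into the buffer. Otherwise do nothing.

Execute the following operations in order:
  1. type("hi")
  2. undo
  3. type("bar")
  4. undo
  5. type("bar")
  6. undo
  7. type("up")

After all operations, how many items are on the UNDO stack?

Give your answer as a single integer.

After op 1 (type): buf='hi' undo_depth=1 redo_depth=0
After op 2 (undo): buf='(empty)' undo_depth=0 redo_depth=1
After op 3 (type): buf='bar' undo_depth=1 redo_depth=0
After op 4 (undo): buf='(empty)' undo_depth=0 redo_depth=1
After op 5 (type): buf='bar' undo_depth=1 redo_depth=0
After op 6 (undo): buf='(empty)' undo_depth=0 redo_depth=1
After op 7 (type): buf='up' undo_depth=1 redo_depth=0

Answer: 1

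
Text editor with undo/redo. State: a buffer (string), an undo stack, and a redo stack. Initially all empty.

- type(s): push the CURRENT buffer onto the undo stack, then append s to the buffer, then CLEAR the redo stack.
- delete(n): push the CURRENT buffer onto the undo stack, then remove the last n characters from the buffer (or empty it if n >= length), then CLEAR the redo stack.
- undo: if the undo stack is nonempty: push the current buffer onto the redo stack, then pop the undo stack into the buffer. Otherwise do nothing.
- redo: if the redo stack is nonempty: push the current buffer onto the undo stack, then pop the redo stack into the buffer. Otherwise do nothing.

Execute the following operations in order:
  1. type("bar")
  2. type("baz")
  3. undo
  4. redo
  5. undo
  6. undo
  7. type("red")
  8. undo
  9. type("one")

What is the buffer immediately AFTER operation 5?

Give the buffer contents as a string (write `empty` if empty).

Answer: bar

Derivation:
After op 1 (type): buf='bar' undo_depth=1 redo_depth=0
After op 2 (type): buf='barbaz' undo_depth=2 redo_depth=0
After op 3 (undo): buf='bar' undo_depth=1 redo_depth=1
After op 4 (redo): buf='barbaz' undo_depth=2 redo_depth=0
After op 5 (undo): buf='bar' undo_depth=1 redo_depth=1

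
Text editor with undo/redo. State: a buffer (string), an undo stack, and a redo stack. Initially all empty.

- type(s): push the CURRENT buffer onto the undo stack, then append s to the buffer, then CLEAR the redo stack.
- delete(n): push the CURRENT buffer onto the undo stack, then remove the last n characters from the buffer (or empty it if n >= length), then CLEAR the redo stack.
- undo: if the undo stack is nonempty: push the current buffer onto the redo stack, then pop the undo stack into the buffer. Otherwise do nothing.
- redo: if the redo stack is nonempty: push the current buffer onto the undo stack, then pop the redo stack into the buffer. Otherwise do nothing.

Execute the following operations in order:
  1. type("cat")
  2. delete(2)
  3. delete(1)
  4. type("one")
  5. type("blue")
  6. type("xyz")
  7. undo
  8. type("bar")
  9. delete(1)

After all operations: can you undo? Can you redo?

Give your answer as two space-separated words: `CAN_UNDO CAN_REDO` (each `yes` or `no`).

Answer: yes no

Derivation:
After op 1 (type): buf='cat' undo_depth=1 redo_depth=0
After op 2 (delete): buf='c' undo_depth=2 redo_depth=0
After op 3 (delete): buf='(empty)' undo_depth=3 redo_depth=0
After op 4 (type): buf='one' undo_depth=4 redo_depth=0
After op 5 (type): buf='oneblue' undo_depth=5 redo_depth=0
After op 6 (type): buf='onebluexyz' undo_depth=6 redo_depth=0
After op 7 (undo): buf='oneblue' undo_depth=5 redo_depth=1
After op 8 (type): buf='onebluebar' undo_depth=6 redo_depth=0
After op 9 (delete): buf='oneblueba' undo_depth=7 redo_depth=0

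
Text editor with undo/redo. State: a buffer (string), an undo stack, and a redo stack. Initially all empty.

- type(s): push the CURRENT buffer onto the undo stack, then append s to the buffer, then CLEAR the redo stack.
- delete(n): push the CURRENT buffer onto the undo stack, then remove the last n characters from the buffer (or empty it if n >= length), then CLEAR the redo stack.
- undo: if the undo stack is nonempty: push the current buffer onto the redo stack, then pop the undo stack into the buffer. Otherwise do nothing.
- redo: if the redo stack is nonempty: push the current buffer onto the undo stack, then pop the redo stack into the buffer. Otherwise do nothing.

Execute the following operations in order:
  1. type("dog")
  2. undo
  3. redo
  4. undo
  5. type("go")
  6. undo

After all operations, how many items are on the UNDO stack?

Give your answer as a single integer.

Answer: 0

Derivation:
After op 1 (type): buf='dog' undo_depth=1 redo_depth=0
After op 2 (undo): buf='(empty)' undo_depth=0 redo_depth=1
After op 3 (redo): buf='dog' undo_depth=1 redo_depth=0
After op 4 (undo): buf='(empty)' undo_depth=0 redo_depth=1
After op 5 (type): buf='go' undo_depth=1 redo_depth=0
After op 6 (undo): buf='(empty)' undo_depth=0 redo_depth=1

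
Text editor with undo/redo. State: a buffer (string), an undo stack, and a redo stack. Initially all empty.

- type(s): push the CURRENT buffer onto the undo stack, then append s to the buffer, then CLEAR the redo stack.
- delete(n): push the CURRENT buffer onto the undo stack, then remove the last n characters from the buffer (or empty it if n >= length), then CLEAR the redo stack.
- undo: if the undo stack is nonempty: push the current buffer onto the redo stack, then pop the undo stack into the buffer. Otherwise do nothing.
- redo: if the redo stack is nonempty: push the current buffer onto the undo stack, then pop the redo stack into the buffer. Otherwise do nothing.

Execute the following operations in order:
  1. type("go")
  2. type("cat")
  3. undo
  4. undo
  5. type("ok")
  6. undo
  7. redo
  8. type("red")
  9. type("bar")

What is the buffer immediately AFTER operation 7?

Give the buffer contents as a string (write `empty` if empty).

After op 1 (type): buf='go' undo_depth=1 redo_depth=0
After op 2 (type): buf='gocat' undo_depth=2 redo_depth=0
After op 3 (undo): buf='go' undo_depth=1 redo_depth=1
After op 4 (undo): buf='(empty)' undo_depth=0 redo_depth=2
After op 5 (type): buf='ok' undo_depth=1 redo_depth=0
After op 6 (undo): buf='(empty)' undo_depth=0 redo_depth=1
After op 7 (redo): buf='ok' undo_depth=1 redo_depth=0

Answer: ok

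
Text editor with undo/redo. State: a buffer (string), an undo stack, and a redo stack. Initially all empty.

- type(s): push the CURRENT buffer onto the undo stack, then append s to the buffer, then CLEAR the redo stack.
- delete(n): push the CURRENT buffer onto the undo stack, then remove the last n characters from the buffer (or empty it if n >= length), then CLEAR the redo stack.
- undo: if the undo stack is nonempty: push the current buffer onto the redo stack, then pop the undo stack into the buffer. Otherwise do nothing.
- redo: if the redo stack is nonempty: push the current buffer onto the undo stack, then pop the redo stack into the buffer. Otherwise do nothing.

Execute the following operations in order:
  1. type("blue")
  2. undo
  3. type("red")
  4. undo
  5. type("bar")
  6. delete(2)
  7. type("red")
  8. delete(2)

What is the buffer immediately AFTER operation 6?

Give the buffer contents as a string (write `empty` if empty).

After op 1 (type): buf='blue' undo_depth=1 redo_depth=0
After op 2 (undo): buf='(empty)' undo_depth=0 redo_depth=1
After op 3 (type): buf='red' undo_depth=1 redo_depth=0
After op 4 (undo): buf='(empty)' undo_depth=0 redo_depth=1
After op 5 (type): buf='bar' undo_depth=1 redo_depth=0
After op 6 (delete): buf='b' undo_depth=2 redo_depth=0

Answer: b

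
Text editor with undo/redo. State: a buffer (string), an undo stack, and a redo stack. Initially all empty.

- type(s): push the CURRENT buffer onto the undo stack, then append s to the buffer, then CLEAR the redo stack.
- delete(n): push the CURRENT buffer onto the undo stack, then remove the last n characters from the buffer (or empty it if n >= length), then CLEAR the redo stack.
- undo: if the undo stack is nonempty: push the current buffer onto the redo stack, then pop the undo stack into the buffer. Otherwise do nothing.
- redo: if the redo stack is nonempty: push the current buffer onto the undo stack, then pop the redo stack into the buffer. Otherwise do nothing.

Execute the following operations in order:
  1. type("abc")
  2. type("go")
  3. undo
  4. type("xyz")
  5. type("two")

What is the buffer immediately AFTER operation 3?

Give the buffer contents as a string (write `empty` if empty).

After op 1 (type): buf='abc' undo_depth=1 redo_depth=0
After op 2 (type): buf='abcgo' undo_depth=2 redo_depth=0
After op 3 (undo): buf='abc' undo_depth=1 redo_depth=1

Answer: abc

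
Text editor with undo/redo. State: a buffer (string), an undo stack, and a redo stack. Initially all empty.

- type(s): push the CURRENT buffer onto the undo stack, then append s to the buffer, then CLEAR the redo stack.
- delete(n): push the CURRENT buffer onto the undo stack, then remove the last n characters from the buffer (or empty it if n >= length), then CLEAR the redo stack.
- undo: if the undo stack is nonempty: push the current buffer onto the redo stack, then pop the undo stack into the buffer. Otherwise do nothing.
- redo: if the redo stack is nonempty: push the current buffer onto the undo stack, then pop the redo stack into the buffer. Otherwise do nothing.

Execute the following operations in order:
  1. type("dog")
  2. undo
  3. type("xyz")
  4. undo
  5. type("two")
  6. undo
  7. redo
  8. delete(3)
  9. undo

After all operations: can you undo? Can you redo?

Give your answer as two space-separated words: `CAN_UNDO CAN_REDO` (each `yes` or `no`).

After op 1 (type): buf='dog' undo_depth=1 redo_depth=0
After op 2 (undo): buf='(empty)' undo_depth=0 redo_depth=1
After op 3 (type): buf='xyz' undo_depth=1 redo_depth=0
After op 4 (undo): buf='(empty)' undo_depth=0 redo_depth=1
After op 5 (type): buf='two' undo_depth=1 redo_depth=0
After op 6 (undo): buf='(empty)' undo_depth=0 redo_depth=1
After op 7 (redo): buf='two' undo_depth=1 redo_depth=0
After op 8 (delete): buf='(empty)' undo_depth=2 redo_depth=0
After op 9 (undo): buf='two' undo_depth=1 redo_depth=1

Answer: yes yes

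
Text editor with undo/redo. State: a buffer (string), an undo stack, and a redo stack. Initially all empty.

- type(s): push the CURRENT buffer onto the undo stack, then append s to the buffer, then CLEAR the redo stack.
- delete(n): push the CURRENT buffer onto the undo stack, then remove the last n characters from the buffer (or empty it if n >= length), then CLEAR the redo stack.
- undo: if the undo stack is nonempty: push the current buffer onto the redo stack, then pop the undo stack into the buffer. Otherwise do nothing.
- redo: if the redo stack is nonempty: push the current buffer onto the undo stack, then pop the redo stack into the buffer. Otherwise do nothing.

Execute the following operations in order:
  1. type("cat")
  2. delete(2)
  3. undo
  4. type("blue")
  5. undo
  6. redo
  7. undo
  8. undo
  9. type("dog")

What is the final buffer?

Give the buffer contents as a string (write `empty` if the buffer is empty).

Answer: dog

Derivation:
After op 1 (type): buf='cat' undo_depth=1 redo_depth=0
After op 2 (delete): buf='c' undo_depth=2 redo_depth=0
After op 3 (undo): buf='cat' undo_depth=1 redo_depth=1
After op 4 (type): buf='catblue' undo_depth=2 redo_depth=0
After op 5 (undo): buf='cat' undo_depth=1 redo_depth=1
After op 6 (redo): buf='catblue' undo_depth=2 redo_depth=0
After op 7 (undo): buf='cat' undo_depth=1 redo_depth=1
After op 8 (undo): buf='(empty)' undo_depth=0 redo_depth=2
After op 9 (type): buf='dog' undo_depth=1 redo_depth=0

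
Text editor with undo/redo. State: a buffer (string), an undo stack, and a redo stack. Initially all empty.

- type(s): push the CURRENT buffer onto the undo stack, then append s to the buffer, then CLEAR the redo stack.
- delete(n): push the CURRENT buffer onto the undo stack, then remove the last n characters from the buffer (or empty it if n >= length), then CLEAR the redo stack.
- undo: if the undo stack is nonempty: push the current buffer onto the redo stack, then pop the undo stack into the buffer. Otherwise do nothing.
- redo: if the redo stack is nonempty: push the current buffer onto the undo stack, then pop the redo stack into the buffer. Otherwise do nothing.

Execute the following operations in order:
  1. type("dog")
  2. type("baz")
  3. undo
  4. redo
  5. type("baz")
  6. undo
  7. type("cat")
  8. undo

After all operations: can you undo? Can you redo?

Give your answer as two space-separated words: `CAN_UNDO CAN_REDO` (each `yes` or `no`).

Answer: yes yes

Derivation:
After op 1 (type): buf='dog' undo_depth=1 redo_depth=0
After op 2 (type): buf='dogbaz' undo_depth=2 redo_depth=0
After op 3 (undo): buf='dog' undo_depth=1 redo_depth=1
After op 4 (redo): buf='dogbaz' undo_depth=2 redo_depth=0
After op 5 (type): buf='dogbazbaz' undo_depth=3 redo_depth=0
After op 6 (undo): buf='dogbaz' undo_depth=2 redo_depth=1
After op 7 (type): buf='dogbazcat' undo_depth=3 redo_depth=0
After op 8 (undo): buf='dogbaz' undo_depth=2 redo_depth=1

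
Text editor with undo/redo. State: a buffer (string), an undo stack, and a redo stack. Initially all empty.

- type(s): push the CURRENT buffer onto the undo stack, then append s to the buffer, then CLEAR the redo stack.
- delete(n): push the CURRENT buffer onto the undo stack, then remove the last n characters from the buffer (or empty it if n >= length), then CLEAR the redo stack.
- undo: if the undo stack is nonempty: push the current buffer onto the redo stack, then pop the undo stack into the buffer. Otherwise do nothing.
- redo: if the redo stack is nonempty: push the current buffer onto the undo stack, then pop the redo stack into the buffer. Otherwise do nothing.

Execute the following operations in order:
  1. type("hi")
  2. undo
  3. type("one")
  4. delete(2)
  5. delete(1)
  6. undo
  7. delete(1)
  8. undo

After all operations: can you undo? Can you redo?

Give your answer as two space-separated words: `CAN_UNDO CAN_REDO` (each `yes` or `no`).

After op 1 (type): buf='hi' undo_depth=1 redo_depth=0
After op 2 (undo): buf='(empty)' undo_depth=0 redo_depth=1
After op 3 (type): buf='one' undo_depth=1 redo_depth=0
After op 4 (delete): buf='o' undo_depth=2 redo_depth=0
After op 5 (delete): buf='(empty)' undo_depth=3 redo_depth=0
After op 6 (undo): buf='o' undo_depth=2 redo_depth=1
After op 7 (delete): buf='(empty)' undo_depth=3 redo_depth=0
After op 8 (undo): buf='o' undo_depth=2 redo_depth=1

Answer: yes yes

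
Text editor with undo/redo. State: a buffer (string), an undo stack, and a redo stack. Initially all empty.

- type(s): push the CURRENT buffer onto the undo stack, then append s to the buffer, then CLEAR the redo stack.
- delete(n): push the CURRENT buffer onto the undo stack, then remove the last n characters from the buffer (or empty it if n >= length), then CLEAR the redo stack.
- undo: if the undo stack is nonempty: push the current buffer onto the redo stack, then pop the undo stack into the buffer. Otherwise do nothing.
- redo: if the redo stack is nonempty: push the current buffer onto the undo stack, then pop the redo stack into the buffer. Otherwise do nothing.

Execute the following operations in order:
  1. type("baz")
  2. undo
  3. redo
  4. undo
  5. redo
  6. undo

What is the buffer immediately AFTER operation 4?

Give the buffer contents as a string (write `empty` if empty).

After op 1 (type): buf='baz' undo_depth=1 redo_depth=0
After op 2 (undo): buf='(empty)' undo_depth=0 redo_depth=1
After op 3 (redo): buf='baz' undo_depth=1 redo_depth=0
After op 4 (undo): buf='(empty)' undo_depth=0 redo_depth=1

Answer: empty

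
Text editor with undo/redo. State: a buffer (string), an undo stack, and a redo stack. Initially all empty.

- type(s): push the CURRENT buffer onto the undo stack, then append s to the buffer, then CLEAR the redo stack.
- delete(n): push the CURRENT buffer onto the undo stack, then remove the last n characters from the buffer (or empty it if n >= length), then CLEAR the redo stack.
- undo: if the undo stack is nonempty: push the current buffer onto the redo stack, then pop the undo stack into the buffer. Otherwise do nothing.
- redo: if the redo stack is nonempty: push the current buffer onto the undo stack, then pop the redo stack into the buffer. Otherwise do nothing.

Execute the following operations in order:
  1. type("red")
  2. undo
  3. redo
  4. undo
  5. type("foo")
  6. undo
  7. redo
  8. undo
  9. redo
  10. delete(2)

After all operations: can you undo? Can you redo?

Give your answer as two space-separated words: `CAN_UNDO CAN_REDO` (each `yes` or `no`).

Answer: yes no

Derivation:
After op 1 (type): buf='red' undo_depth=1 redo_depth=0
After op 2 (undo): buf='(empty)' undo_depth=0 redo_depth=1
After op 3 (redo): buf='red' undo_depth=1 redo_depth=0
After op 4 (undo): buf='(empty)' undo_depth=0 redo_depth=1
After op 5 (type): buf='foo' undo_depth=1 redo_depth=0
After op 6 (undo): buf='(empty)' undo_depth=0 redo_depth=1
After op 7 (redo): buf='foo' undo_depth=1 redo_depth=0
After op 8 (undo): buf='(empty)' undo_depth=0 redo_depth=1
After op 9 (redo): buf='foo' undo_depth=1 redo_depth=0
After op 10 (delete): buf='f' undo_depth=2 redo_depth=0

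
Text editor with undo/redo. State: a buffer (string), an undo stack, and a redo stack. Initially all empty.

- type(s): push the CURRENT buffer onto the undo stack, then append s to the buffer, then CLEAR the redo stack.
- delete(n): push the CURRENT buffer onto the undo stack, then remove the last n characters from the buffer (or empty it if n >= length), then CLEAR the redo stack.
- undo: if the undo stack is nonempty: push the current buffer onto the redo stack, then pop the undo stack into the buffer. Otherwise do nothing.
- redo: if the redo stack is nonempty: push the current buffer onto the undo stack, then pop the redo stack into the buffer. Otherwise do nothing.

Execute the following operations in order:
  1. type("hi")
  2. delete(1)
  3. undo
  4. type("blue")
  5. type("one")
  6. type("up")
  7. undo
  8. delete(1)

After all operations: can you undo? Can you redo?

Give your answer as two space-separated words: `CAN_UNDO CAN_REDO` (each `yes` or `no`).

Answer: yes no

Derivation:
After op 1 (type): buf='hi' undo_depth=1 redo_depth=0
After op 2 (delete): buf='h' undo_depth=2 redo_depth=0
After op 3 (undo): buf='hi' undo_depth=1 redo_depth=1
After op 4 (type): buf='hiblue' undo_depth=2 redo_depth=0
After op 5 (type): buf='hiblueone' undo_depth=3 redo_depth=0
After op 6 (type): buf='hiblueoneup' undo_depth=4 redo_depth=0
After op 7 (undo): buf='hiblueone' undo_depth=3 redo_depth=1
After op 8 (delete): buf='hiblueon' undo_depth=4 redo_depth=0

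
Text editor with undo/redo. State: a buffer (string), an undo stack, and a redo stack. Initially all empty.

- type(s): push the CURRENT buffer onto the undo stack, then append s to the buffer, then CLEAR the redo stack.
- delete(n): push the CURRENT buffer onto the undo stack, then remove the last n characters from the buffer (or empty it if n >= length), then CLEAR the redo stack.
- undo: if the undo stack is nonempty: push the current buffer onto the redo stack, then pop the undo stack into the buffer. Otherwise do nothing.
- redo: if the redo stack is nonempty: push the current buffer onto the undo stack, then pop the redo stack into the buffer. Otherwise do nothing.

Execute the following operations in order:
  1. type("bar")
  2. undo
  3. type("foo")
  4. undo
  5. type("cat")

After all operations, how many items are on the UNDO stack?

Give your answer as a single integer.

After op 1 (type): buf='bar' undo_depth=1 redo_depth=0
After op 2 (undo): buf='(empty)' undo_depth=0 redo_depth=1
After op 3 (type): buf='foo' undo_depth=1 redo_depth=0
After op 4 (undo): buf='(empty)' undo_depth=0 redo_depth=1
After op 5 (type): buf='cat' undo_depth=1 redo_depth=0

Answer: 1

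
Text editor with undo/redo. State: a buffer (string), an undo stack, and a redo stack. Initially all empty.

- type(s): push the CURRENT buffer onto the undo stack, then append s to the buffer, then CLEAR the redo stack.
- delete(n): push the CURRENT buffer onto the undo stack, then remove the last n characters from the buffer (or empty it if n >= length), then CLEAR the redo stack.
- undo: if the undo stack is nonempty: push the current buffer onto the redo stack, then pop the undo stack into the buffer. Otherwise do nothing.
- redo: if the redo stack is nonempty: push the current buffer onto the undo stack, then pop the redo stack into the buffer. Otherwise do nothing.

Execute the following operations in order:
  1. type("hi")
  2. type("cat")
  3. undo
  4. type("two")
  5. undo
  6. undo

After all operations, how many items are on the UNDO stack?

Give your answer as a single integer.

Answer: 0

Derivation:
After op 1 (type): buf='hi' undo_depth=1 redo_depth=0
After op 2 (type): buf='hicat' undo_depth=2 redo_depth=0
After op 3 (undo): buf='hi' undo_depth=1 redo_depth=1
After op 4 (type): buf='hitwo' undo_depth=2 redo_depth=0
After op 5 (undo): buf='hi' undo_depth=1 redo_depth=1
After op 6 (undo): buf='(empty)' undo_depth=0 redo_depth=2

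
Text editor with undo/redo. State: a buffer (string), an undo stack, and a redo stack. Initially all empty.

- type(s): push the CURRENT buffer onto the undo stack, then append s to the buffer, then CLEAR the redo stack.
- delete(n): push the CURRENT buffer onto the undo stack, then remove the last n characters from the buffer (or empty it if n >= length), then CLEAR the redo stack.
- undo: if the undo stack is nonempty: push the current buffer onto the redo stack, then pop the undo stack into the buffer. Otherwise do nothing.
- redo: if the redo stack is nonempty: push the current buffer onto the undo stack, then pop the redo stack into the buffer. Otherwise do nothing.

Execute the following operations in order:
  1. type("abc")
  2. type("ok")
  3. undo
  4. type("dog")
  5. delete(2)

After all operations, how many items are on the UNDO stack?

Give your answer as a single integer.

Answer: 3

Derivation:
After op 1 (type): buf='abc' undo_depth=1 redo_depth=0
After op 2 (type): buf='abcok' undo_depth=2 redo_depth=0
After op 3 (undo): buf='abc' undo_depth=1 redo_depth=1
After op 4 (type): buf='abcdog' undo_depth=2 redo_depth=0
After op 5 (delete): buf='abcd' undo_depth=3 redo_depth=0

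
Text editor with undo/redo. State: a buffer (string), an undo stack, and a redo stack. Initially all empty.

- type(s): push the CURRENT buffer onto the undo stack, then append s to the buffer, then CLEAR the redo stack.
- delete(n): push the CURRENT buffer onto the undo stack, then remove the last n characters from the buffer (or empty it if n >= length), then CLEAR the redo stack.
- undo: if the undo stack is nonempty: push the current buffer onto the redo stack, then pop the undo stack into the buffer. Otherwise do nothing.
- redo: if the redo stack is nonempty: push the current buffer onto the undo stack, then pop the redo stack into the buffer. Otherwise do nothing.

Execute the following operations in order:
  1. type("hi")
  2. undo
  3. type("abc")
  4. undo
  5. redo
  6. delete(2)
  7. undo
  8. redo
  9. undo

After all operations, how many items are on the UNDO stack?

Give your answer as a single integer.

Answer: 1

Derivation:
After op 1 (type): buf='hi' undo_depth=1 redo_depth=0
After op 2 (undo): buf='(empty)' undo_depth=0 redo_depth=1
After op 3 (type): buf='abc' undo_depth=1 redo_depth=0
After op 4 (undo): buf='(empty)' undo_depth=0 redo_depth=1
After op 5 (redo): buf='abc' undo_depth=1 redo_depth=0
After op 6 (delete): buf='a' undo_depth=2 redo_depth=0
After op 7 (undo): buf='abc' undo_depth=1 redo_depth=1
After op 8 (redo): buf='a' undo_depth=2 redo_depth=0
After op 9 (undo): buf='abc' undo_depth=1 redo_depth=1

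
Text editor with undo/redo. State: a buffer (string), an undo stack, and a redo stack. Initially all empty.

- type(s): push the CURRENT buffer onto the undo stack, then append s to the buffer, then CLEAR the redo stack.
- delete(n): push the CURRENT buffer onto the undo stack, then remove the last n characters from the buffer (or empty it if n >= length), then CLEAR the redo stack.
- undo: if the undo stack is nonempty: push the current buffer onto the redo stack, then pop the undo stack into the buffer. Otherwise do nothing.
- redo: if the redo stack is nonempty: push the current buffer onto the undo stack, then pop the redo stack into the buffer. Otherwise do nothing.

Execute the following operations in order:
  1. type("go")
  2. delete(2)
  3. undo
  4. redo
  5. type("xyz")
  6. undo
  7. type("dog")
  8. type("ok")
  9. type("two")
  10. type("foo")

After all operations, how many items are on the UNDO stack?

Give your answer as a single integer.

After op 1 (type): buf='go' undo_depth=1 redo_depth=0
After op 2 (delete): buf='(empty)' undo_depth=2 redo_depth=0
After op 3 (undo): buf='go' undo_depth=1 redo_depth=1
After op 4 (redo): buf='(empty)' undo_depth=2 redo_depth=0
After op 5 (type): buf='xyz' undo_depth=3 redo_depth=0
After op 6 (undo): buf='(empty)' undo_depth=2 redo_depth=1
After op 7 (type): buf='dog' undo_depth=3 redo_depth=0
After op 8 (type): buf='dogok' undo_depth=4 redo_depth=0
After op 9 (type): buf='dogoktwo' undo_depth=5 redo_depth=0
After op 10 (type): buf='dogoktwofoo' undo_depth=6 redo_depth=0

Answer: 6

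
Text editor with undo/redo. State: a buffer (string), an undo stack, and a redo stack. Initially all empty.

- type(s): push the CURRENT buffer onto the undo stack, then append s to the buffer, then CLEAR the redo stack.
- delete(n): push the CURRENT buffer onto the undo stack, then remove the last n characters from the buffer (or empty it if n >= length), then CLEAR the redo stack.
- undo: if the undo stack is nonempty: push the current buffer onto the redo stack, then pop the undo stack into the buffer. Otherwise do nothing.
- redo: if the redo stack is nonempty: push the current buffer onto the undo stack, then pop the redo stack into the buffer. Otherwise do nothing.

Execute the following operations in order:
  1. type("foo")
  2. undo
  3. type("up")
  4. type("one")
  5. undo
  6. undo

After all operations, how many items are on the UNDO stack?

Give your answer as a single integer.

After op 1 (type): buf='foo' undo_depth=1 redo_depth=0
After op 2 (undo): buf='(empty)' undo_depth=0 redo_depth=1
After op 3 (type): buf='up' undo_depth=1 redo_depth=0
After op 4 (type): buf='upone' undo_depth=2 redo_depth=0
After op 5 (undo): buf='up' undo_depth=1 redo_depth=1
After op 6 (undo): buf='(empty)' undo_depth=0 redo_depth=2

Answer: 0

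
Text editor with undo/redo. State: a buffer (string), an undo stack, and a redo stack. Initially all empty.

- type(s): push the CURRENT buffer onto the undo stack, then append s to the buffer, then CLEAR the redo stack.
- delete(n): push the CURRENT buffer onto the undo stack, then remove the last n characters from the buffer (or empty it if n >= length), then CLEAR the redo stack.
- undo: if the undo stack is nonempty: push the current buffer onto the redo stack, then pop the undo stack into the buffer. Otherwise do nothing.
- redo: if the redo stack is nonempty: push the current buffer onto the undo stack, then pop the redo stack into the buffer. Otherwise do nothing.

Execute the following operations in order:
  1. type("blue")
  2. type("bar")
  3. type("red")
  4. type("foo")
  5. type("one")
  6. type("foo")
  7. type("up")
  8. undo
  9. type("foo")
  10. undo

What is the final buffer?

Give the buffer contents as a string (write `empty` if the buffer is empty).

Answer: bluebarredfooonefoo

Derivation:
After op 1 (type): buf='blue' undo_depth=1 redo_depth=0
After op 2 (type): buf='bluebar' undo_depth=2 redo_depth=0
After op 3 (type): buf='bluebarred' undo_depth=3 redo_depth=0
After op 4 (type): buf='bluebarredfoo' undo_depth=4 redo_depth=0
After op 5 (type): buf='bluebarredfooone' undo_depth=5 redo_depth=0
After op 6 (type): buf='bluebarredfooonefoo' undo_depth=6 redo_depth=0
After op 7 (type): buf='bluebarredfooonefooup' undo_depth=7 redo_depth=0
After op 8 (undo): buf='bluebarredfooonefoo' undo_depth=6 redo_depth=1
After op 9 (type): buf='bluebarredfooonefoofoo' undo_depth=7 redo_depth=0
After op 10 (undo): buf='bluebarredfooonefoo' undo_depth=6 redo_depth=1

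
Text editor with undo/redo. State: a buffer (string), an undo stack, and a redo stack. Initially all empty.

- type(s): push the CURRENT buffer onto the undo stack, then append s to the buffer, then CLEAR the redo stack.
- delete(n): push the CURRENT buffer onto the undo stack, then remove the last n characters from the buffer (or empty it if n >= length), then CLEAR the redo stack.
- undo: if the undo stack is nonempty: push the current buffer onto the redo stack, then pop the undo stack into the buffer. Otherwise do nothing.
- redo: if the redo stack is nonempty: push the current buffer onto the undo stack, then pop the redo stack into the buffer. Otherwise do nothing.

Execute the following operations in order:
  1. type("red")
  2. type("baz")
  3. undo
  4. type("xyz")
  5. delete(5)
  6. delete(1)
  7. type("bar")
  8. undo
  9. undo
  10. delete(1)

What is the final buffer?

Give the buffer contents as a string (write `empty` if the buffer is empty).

After op 1 (type): buf='red' undo_depth=1 redo_depth=0
After op 2 (type): buf='redbaz' undo_depth=2 redo_depth=0
After op 3 (undo): buf='red' undo_depth=1 redo_depth=1
After op 4 (type): buf='redxyz' undo_depth=2 redo_depth=0
After op 5 (delete): buf='r' undo_depth=3 redo_depth=0
After op 6 (delete): buf='(empty)' undo_depth=4 redo_depth=0
After op 7 (type): buf='bar' undo_depth=5 redo_depth=0
After op 8 (undo): buf='(empty)' undo_depth=4 redo_depth=1
After op 9 (undo): buf='r' undo_depth=3 redo_depth=2
After op 10 (delete): buf='(empty)' undo_depth=4 redo_depth=0

Answer: empty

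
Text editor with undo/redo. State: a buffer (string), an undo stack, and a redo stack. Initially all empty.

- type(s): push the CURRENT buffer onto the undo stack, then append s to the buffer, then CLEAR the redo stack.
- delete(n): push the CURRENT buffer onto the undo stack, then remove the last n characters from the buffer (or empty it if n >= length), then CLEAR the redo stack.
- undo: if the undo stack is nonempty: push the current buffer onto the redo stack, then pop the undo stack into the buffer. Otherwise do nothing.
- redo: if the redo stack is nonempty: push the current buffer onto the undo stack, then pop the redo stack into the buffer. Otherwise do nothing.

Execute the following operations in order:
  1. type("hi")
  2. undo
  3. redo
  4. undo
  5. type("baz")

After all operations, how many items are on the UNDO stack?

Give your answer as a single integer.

After op 1 (type): buf='hi' undo_depth=1 redo_depth=0
After op 2 (undo): buf='(empty)' undo_depth=0 redo_depth=1
After op 3 (redo): buf='hi' undo_depth=1 redo_depth=0
After op 4 (undo): buf='(empty)' undo_depth=0 redo_depth=1
After op 5 (type): buf='baz' undo_depth=1 redo_depth=0

Answer: 1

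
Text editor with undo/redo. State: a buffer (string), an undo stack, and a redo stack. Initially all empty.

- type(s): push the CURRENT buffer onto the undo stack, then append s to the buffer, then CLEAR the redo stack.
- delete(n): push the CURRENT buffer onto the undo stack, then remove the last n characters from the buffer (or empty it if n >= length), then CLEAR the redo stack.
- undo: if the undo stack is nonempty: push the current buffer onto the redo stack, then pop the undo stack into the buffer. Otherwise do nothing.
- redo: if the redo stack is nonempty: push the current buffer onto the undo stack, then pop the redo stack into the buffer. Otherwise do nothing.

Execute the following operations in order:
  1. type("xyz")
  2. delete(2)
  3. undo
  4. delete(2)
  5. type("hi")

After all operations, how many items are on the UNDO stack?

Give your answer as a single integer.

After op 1 (type): buf='xyz' undo_depth=1 redo_depth=0
After op 2 (delete): buf='x' undo_depth=2 redo_depth=0
After op 3 (undo): buf='xyz' undo_depth=1 redo_depth=1
After op 4 (delete): buf='x' undo_depth=2 redo_depth=0
After op 5 (type): buf='xhi' undo_depth=3 redo_depth=0

Answer: 3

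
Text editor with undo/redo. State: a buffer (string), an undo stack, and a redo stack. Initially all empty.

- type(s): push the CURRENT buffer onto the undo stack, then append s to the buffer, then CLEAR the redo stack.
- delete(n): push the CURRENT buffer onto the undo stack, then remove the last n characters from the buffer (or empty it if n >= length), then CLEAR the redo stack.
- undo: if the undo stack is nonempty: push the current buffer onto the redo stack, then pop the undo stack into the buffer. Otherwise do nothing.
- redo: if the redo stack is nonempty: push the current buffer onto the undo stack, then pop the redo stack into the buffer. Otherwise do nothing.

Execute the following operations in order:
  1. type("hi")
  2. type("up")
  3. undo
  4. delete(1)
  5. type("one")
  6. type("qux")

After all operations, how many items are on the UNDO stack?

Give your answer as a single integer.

Answer: 4

Derivation:
After op 1 (type): buf='hi' undo_depth=1 redo_depth=0
After op 2 (type): buf='hiup' undo_depth=2 redo_depth=0
After op 3 (undo): buf='hi' undo_depth=1 redo_depth=1
After op 4 (delete): buf='h' undo_depth=2 redo_depth=0
After op 5 (type): buf='hone' undo_depth=3 redo_depth=0
After op 6 (type): buf='honequx' undo_depth=4 redo_depth=0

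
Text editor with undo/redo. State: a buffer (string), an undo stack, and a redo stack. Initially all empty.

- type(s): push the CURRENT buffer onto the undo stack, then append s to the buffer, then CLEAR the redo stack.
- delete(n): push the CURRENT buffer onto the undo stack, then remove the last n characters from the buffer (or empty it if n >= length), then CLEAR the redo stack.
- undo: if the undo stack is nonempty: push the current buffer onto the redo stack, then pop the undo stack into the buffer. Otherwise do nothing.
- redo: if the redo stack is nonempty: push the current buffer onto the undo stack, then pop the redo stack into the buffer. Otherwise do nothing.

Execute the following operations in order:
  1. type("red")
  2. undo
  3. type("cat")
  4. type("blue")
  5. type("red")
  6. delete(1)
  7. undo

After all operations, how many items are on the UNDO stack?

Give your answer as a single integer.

Answer: 3

Derivation:
After op 1 (type): buf='red' undo_depth=1 redo_depth=0
After op 2 (undo): buf='(empty)' undo_depth=0 redo_depth=1
After op 3 (type): buf='cat' undo_depth=1 redo_depth=0
After op 4 (type): buf='catblue' undo_depth=2 redo_depth=0
After op 5 (type): buf='catbluered' undo_depth=3 redo_depth=0
After op 6 (delete): buf='catbluere' undo_depth=4 redo_depth=0
After op 7 (undo): buf='catbluered' undo_depth=3 redo_depth=1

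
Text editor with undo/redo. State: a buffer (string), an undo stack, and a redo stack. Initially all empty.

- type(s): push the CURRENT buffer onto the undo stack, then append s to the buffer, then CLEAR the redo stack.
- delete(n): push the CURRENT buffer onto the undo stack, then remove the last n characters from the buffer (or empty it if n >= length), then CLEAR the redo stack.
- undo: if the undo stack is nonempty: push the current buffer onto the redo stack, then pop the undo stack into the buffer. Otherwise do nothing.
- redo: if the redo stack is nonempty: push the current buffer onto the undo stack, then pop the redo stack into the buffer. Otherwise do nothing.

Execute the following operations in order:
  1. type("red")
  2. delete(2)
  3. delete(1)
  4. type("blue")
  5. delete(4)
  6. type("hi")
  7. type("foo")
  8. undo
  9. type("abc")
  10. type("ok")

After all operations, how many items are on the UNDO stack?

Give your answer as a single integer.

Answer: 8

Derivation:
After op 1 (type): buf='red' undo_depth=1 redo_depth=0
After op 2 (delete): buf='r' undo_depth=2 redo_depth=0
After op 3 (delete): buf='(empty)' undo_depth=3 redo_depth=0
After op 4 (type): buf='blue' undo_depth=4 redo_depth=0
After op 5 (delete): buf='(empty)' undo_depth=5 redo_depth=0
After op 6 (type): buf='hi' undo_depth=6 redo_depth=0
After op 7 (type): buf='hifoo' undo_depth=7 redo_depth=0
After op 8 (undo): buf='hi' undo_depth=6 redo_depth=1
After op 9 (type): buf='hiabc' undo_depth=7 redo_depth=0
After op 10 (type): buf='hiabcok' undo_depth=8 redo_depth=0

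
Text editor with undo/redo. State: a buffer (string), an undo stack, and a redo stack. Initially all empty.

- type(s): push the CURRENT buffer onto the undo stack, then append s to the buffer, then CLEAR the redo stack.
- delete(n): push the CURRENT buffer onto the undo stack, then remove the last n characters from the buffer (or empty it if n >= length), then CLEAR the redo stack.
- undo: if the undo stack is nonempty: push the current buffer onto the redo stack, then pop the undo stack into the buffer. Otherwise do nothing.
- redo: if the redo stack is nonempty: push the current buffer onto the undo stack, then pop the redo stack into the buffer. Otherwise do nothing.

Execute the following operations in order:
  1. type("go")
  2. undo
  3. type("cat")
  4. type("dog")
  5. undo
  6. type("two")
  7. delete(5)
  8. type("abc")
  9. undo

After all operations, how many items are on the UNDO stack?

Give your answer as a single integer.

Answer: 3

Derivation:
After op 1 (type): buf='go' undo_depth=1 redo_depth=0
After op 2 (undo): buf='(empty)' undo_depth=0 redo_depth=1
After op 3 (type): buf='cat' undo_depth=1 redo_depth=0
After op 4 (type): buf='catdog' undo_depth=2 redo_depth=0
After op 5 (undo): buf='cat' undo_depth=1 redo_depth=1
After op 6 (type): buf='cattwo' undo_depth=2 redo_depth=0
After op 7 (delete): buf='c' undo_depth=3 redo_depth=0
After op 8 (type): buf='cabc' undo_depth=4 redo_depth=0
After op 9 (undo): buf='c' undo_depth=3 redo_depth=1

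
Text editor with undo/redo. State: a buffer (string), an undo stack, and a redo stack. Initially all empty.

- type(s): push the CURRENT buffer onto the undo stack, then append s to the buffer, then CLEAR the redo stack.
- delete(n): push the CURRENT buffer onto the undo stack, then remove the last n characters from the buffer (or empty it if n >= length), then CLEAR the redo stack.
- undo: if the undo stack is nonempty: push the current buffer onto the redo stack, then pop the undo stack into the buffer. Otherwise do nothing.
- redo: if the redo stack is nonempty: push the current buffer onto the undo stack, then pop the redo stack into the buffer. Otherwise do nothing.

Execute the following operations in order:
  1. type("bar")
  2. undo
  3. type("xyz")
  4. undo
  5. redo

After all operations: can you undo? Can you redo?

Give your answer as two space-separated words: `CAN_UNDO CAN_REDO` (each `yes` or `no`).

After op 1 (type): buf='bar' undo_depth=1 redo_depth=0
After op 2 (undo): buf='(empty)' undo_depth=0 redo_depth=1
After op 3 (type): buf='xyz' undo_depth=1 redo_depth=0
After op 4 (undo): buf='(empty)' undo_depth=0 redo_depth=1
After op 5 (redo): buf='xyz' undo_depth=1 redo_depth=0

Answer: yes no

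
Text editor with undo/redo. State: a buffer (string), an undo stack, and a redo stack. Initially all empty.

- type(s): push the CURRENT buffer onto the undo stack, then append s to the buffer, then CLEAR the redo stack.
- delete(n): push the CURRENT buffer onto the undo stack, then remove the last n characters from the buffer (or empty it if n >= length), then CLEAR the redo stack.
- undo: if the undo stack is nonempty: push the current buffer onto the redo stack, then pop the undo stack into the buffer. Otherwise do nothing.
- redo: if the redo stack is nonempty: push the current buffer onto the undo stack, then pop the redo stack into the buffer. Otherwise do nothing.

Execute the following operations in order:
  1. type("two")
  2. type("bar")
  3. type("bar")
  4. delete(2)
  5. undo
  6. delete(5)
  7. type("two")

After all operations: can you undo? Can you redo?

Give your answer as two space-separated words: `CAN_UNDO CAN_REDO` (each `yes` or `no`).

Answer: yes no

Derivation:
After op 1 (type): buf='two' undo_depth=1 redo_depth=0
After op 2 (type): buf='twobar' undo_depth=2 redo_depth=0
After op 3 (type): buf='twobarbar' undo_depth=3 redo_depth=0
After op 4 (delete): buf='twobarb' undo_depth=4 redo_depth=0
After op 5 (undo): buf='twobarbar' undo_depth=3 redo_depth=1
After op 6 (delete): buf='twob' undo_depth=4 redo_depth=0
After op 7 (type): buf='twobtwo' undo_depth=5 redo_depth=0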